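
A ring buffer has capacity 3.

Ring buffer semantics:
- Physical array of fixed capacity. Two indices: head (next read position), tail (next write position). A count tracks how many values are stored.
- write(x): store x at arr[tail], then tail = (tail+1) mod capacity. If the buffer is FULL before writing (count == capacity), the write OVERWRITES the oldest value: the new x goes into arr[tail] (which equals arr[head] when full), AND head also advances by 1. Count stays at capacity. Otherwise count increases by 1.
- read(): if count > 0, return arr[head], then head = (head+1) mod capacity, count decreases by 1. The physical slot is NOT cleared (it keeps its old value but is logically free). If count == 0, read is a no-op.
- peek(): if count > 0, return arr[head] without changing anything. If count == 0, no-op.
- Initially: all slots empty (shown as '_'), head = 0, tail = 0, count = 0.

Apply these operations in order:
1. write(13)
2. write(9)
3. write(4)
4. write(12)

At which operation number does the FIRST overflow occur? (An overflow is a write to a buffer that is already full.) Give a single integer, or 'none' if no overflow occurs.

After op 1 (write(13)): arr=[13 _ _] head=0 tail=1 count=1
After op 2 (write(9)): arr=[13 9 _] head=0 tail=2 count=2
After op 3 (write(4)): arr=[13 9 4] head=0 tail=0 count=3
After op 4 (write(12)): arr=[12 9 4] head=1 tail=1 count=3

Answer: 4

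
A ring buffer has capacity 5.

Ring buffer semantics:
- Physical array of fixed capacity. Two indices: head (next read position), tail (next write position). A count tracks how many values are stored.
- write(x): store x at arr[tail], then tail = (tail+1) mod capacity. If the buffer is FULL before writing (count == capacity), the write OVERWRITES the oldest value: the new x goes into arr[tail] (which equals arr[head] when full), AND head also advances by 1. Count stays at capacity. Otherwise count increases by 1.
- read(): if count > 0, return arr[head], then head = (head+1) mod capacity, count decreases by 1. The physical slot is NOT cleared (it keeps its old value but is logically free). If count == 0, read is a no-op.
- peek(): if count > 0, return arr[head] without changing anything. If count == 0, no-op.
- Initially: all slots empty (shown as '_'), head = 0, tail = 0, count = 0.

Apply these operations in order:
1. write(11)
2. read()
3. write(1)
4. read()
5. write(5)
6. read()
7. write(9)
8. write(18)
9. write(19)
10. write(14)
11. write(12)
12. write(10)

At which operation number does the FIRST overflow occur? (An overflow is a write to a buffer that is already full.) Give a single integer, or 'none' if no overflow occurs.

Answer: 12

Derivation:
After op 1 (write(11)): arr=[11 _ _ _ _] head=0 tail=1 count=1
After op 2 (read()): arr=[11 _ _ _ _] head=1 tail=1 count=0
After op 3 (write(1)): arr=[11 1 _ _ _] head=1 tail=2 count=1
After op 4 (read()): arr=[11 1 _ _ _] head=2 tail=2 count=0
After op 5 (write(5)): arr=[11 1 5 _ _] head=2 tail=3 count=1
After op 6 (read()): arr=[11 1 5 _ _] head=3 tail=3 count=0
After op 7 (write(9)): arr=[11 1 5 9 _] head=3 tail=4 count=1
After op 8 (write(18)): arr=[11 1 5 9 18] head=3 tail=0 count=2
After op 9 (write(19)): arr=[19 1 5 9 18] head=3 tail=1 count=3
After op 10 (write(14)): arr=[19 14 5 9 18] head=3 tail=2 count=4
After op 11 (write(12)): arr=[19 14 12 9 18] head=3 tail=3 count=5
After op 12 (write(10)): arr=[19 14 12 10 18] head=4 tail=4 count=5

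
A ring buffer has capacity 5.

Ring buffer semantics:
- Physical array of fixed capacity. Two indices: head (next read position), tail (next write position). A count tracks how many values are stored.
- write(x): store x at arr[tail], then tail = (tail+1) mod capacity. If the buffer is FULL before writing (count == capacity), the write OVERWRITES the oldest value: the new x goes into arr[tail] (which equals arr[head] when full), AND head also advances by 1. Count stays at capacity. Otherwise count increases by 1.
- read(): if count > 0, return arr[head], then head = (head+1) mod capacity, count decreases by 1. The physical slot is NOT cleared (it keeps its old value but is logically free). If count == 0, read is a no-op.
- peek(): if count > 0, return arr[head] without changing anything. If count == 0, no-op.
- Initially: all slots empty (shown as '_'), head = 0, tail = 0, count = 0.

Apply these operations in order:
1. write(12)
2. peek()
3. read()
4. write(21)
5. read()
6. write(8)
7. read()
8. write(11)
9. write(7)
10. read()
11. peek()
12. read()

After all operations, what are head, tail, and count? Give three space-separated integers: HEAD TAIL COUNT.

After op 1 (write(12)): arr=[12 _ _ _ _] head=0 tail=1 count=1
After op 2 (peek()): arr=[12 _ _ _ _] head=0 tail=1 count=1
After op 3 (read()): arr=[12 _ _ _ _] head=1 tail=1 count=0
After op 4 (write(21)): arr=[12 21 _ _ _] head=1 tail=2 count=1
After op 5 (read()): arr=[12 21 _ _ _] head=2 tail=2 count=0
After op 6 (write(8)): arr=[12 21 8 _ _] head=2 tail=3 count=1
After op 7 (read()): arr=[12 21 8 _ _] head=3 tail=3 count=0
After op 8 (write(11)): arr=[12 21 8 11 _] head=3 tail=4 count=1
After op 9 (write(7)): arr=[12 21 8 11 7] head=3 tail=0 count=2
After op 10 (read()): arr=[12 21 8 11 7] head=4 tail=0 count=1
After op 11 (peek()): arr=[12 21 8 11 7] head=4 tail=0 count=1
After op 12 (read()): arr=[12 21 8 11 7] head=0 tail=0 count=0

Answer: 0 0 0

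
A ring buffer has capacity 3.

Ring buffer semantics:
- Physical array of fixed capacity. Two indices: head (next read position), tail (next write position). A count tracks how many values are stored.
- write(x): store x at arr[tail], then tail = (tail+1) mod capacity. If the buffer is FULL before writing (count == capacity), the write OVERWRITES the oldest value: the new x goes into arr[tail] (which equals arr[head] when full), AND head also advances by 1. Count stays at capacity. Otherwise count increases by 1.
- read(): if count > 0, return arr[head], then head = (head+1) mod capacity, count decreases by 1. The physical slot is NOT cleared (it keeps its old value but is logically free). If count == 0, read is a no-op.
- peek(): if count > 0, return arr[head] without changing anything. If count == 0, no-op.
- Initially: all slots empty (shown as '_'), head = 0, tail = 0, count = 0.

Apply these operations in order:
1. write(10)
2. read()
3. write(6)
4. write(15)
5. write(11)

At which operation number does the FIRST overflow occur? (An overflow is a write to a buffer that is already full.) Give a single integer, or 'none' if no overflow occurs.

Answer: none

Derivation:
After op 1 (write(10)): arr=[10 _ _] head=0 tail=1 count=1
After op 2 (read()): arr=[10 _ _] head=1 tail=1 count=0
After op 3 (write(6)): arr=[10 6 _] head=1 tail=2 count=1
After op 4 (write(15)): arr=[10 6 15] head=1 tail=0 count=2
After op 5 (write(11)): arr=[11 6 15] head=1 tail=1 count=3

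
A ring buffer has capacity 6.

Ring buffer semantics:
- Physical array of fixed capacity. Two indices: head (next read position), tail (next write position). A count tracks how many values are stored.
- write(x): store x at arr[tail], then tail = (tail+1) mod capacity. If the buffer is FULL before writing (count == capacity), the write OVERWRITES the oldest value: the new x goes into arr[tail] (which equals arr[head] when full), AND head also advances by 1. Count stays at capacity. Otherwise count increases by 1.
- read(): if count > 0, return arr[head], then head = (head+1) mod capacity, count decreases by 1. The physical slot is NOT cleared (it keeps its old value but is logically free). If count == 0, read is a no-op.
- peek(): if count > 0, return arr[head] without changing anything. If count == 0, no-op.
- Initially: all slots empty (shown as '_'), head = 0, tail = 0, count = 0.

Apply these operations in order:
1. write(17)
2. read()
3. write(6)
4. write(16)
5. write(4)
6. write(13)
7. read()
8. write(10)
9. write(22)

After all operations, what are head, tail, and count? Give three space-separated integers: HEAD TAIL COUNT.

Answer: 2 1 5

Derivation:
After op 1 (write(17)): arr=[17 _ _ _ _ _] head=0 tail=1 count=1
After op 2 (read()): arr=[17 _ _ _ _ _] head=1 tail=1 count=0
After op 3 (write(6)): arr=[17 6 _ _ _ _] head=1 tail=2 count=1
After op 4 (write(16)): arr=[17 6 16 _ _ _] head=1 tail=3 count=2
After op 5 (write(4)): arr=[17 6 16 4 _ _] head=1 tail=4 count=3
After op 6 (write(13)): arr=[17 6 16 4 13 _] head=1 tail=5 count=4
After op 7 (read()): arr=[17 6 16 4 13 _] head=2 tail=5 count=3
After op 8 (write(10)): arr=[17 6 16 4 13 10] head=2 tail=0 count=4
After op 9 (write(22)): arr=[22 6 16 4 13 10] head=2 tail=1 count=5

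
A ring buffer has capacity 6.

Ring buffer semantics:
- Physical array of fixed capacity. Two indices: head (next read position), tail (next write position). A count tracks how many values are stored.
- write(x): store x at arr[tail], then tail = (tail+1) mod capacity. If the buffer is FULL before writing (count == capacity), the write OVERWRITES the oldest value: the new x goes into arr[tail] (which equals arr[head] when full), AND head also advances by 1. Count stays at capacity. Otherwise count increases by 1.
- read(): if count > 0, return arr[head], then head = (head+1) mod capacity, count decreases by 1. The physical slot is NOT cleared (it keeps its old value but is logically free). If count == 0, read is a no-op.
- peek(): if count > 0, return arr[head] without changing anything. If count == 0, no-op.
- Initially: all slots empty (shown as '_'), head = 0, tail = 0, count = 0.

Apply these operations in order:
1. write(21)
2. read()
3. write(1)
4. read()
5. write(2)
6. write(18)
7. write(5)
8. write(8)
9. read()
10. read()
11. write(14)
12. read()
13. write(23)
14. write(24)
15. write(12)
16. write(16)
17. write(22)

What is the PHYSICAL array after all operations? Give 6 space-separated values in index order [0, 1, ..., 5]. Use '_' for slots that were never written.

After op 1 (write(21)): arr=[21 _ _ _ _ _] head=0 tail=1 count=1
After op 2 (read()): arr=[21 _ _ _ _ _] head=1 tail=1 count=0
After op 3 (write(1)): arr=[21 1 _ _ _ _] head=1 tail=2 count=1
After op 4 (read()): arr=[21 1 _ _ _ _] head=2 tail=2 count=0
After op 5 (write(2)): arr=[21 1 2 _ _ _] head=2 tail=3 count=1
After op 6 (write(18)): arr=[21 1 2 18 _ _] head=2 tail=4 count=2
After op 7 (write(5)): arr=[21 1 2 18 5 _] head=2 tail=5 count=3
After op 8 (write(8)): arr=[21 1 2 18 5 8] head=2 tail=0 count=4
After op 9 (read()): arr=[21 1 2 18 5 8] head=3 tail=0 count=3
After op 10 (read()): arr=[21 1 2 18 5 8] head=4 tail=0 count=2
After op 11 (write(14)): arr=[14 1 2 18 5 8] head=4 tail=1 count=3
After op 12 (read()): arr=[14 1 2 18 5 8] head=5 tail=1 count=2
After op 13 (write(23)): arr=[14 23 2 18 5 8] head=5 tail=2 count=3
After op 14 (write(24)): arr=[14 23 24 18 5 8] head=5 tail=3 count=4
After op 15 (write(12)): arr=[14 23 24 12 5 8] head=5 tail=4 count=5
After op 16 (write(16)): arr=[14 23 24 12 16 8] head=5 tail=5 count=6
After op 17 (write(22)): arr=[14 23 24 12 16 22] head=0 tail=0 count=6

Answer: 14 23 24 12 16 22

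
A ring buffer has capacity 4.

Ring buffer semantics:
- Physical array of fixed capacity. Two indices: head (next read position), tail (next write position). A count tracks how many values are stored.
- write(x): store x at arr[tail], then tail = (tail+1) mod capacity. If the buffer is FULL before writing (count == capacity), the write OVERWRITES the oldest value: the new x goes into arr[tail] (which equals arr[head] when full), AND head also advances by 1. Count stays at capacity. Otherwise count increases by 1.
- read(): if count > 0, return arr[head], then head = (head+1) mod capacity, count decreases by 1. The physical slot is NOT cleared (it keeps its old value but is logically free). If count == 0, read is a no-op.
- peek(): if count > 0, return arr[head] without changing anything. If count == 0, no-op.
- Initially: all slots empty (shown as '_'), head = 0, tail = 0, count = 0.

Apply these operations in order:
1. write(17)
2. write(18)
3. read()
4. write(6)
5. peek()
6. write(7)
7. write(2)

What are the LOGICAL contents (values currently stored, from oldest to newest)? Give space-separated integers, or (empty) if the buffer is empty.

After op 1 (write(17)): arr=[17 _ _ _] head=0 tail=1 count=1
After op 2 (write(18)): arr=[17 18 _ _] head=0 tail=2 count=2
After op 3 (read()): arr=[17 18 _ _] head=1 tail=2 count=1
After op 4 (write(6)): arr=[17 18 6 _] head=1 tail=3 count=2
After op 5 (peek()): arr=[17 18 6 _] head=1 tail=3 count=2
After op 6 (write(7)): arr=[17 18 6 7] head=1 tail=0 count=3
After op 7 (write(2)): arr=[2 18 6 7] head=1 tail=1 count=4

Answer: 18 6 7 2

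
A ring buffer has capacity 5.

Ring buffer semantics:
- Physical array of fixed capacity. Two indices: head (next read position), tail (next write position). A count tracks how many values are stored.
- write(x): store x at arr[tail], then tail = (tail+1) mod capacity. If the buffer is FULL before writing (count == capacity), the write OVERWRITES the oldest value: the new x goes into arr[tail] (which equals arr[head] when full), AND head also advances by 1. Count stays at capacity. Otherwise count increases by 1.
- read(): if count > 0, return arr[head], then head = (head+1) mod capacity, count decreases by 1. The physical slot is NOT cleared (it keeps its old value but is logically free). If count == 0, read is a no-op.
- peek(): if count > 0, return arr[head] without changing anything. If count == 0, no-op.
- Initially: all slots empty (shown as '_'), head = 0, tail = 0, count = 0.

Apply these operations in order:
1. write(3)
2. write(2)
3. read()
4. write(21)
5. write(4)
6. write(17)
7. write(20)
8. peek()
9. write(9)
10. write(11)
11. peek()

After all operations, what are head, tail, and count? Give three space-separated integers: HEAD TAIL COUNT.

Answer: 3 3 5

Derivation:
After op 1 (write(3)): arr=[3 _ _ _ _] head=0 tail=1 count=1
After op 2 (write(2)): arr=[3 2 _ _ _] head=0 tail=2 count=2
After op 3 (read()): arr=[3 2 _ _ _] head=1 tail=2 count=1
After op 4 (write(21)): arr=[3 2 21 _ _] head=1 tail=3 count=2
After op 5 (write(4)): arr=[3 2 21 4 _] head=1 tail=4 count=3
After op 6 (write(17)): arr=[3 2 21 4 17] head=1 tail=0 count=4
After op 7 (write(20)): arr=[20 2 21 4 17] head=1 tail=1 count=5
After op 8 (peek()): arr=[20 2 21 4 17] head=1 tail=1 count=5
After op 9 (write(9)): arr=[20 9 21 4 17] head=2 tail=2 count=5
After op 10 (write(11)): arr=[20 9 11 4 17] head=3 tail=3 count=5
After op 11 (peek()): arr=[20 9 11 4 17] head=3 tail=3 count=5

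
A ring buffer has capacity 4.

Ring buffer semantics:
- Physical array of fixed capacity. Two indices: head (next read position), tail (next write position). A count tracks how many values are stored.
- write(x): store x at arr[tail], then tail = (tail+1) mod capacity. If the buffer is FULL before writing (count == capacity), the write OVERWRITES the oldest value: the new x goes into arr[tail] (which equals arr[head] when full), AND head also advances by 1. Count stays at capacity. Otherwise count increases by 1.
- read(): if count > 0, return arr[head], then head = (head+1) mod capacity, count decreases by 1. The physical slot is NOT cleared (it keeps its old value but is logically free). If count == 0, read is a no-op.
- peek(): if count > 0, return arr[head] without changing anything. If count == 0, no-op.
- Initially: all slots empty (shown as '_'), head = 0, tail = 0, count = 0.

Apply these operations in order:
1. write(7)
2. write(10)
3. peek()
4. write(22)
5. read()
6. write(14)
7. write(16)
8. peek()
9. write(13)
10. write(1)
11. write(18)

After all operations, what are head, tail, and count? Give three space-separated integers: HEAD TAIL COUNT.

After op 1 (write(7)): arr=[7 _ _ _] head=0 tail=1 count=1
After op 2 (write(10)): arr=[7 10 _ _] head=0 tail=2 count=2
After op 3 (peek()): arr=[7 10 _ _] head=0 tail=2 count=2
After op 4 (write(22)): arr=[7 10 22 _] head=0 tail=3 count=3
After op 5 (read()): arr=[7 10 22 _] head=1 tail=3 count=2
After op 6 (write(14)): arr=[7 10 22 14] head=1 tail=0 count=3
After op 7 (write(16)): arr=[16 10 22 14] head=1 tail=1 count=4
After op 8 (peek()): arr=[16 10 22 14] head=1 tail=1 count=4
After op 9 (write(13)): arr=[16 13 22 14] head=2 tail=2 count=4
After op 10 (write(1)): arr=[16 13 1 14] head=3 tail=3 count=4
After op 11 (write(18)): arr=[16 13 1 18] head=0 tail=0 count=4

Answer: 0 0 4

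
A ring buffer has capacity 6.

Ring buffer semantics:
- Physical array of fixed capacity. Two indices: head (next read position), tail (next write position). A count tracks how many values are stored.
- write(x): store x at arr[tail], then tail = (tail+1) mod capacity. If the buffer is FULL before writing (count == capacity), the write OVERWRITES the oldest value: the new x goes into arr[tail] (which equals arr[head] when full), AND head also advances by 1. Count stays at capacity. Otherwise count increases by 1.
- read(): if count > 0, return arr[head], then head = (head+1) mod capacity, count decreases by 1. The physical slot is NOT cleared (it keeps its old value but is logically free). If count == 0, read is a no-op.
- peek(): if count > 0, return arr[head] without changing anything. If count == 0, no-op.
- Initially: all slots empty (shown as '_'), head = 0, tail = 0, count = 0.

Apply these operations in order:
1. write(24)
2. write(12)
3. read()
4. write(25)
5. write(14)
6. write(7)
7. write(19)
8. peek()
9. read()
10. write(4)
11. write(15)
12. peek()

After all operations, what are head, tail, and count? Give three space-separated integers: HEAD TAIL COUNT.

After op 1 (write(24)): arr=[24 _ _ _ _ _] head=0 tail=1 count=1
After op 2 (write(12)): arr=[24 12 _ _ _ _] head=0 tail=2 count=2
After op 3 (read()): arr=[24 12 _ _ _ _] head=1 tail=2 count=1
After op 4 (write(25)): arr=[24 12 25 _ _ _] head=1 tail=3 count=2
After op 5 (write(14)): arr=[24 12 25 14 _ _] head=1 tail=4 count=3
After op 6 (write(7)): arr=[24 12 25 14 7 _] head=1 tail=5 count=4
After op 7 (write(19)): arr=[24 12 25 14 7 19] head=1 tail=0 count=5
After op 8 (peek()): arr=[24 12 25 14 7 19] head=1 tail=0 count=5
After op 9 (read()): arr=[24 12 25 14 7 19] head=2 tail=0 count=4
After op 10 (write(4)): arr=[4 12 25 14 7 19] head=2 tail=1 count=5
After op 11 (write(15)): arr=[4 15 25 14 7 19] head=2 tail=2 count=6
After op 12 (peek()): arr=[4 15 25 14 7 19] head=2 tail=2 count=6

Answer: 2 2 6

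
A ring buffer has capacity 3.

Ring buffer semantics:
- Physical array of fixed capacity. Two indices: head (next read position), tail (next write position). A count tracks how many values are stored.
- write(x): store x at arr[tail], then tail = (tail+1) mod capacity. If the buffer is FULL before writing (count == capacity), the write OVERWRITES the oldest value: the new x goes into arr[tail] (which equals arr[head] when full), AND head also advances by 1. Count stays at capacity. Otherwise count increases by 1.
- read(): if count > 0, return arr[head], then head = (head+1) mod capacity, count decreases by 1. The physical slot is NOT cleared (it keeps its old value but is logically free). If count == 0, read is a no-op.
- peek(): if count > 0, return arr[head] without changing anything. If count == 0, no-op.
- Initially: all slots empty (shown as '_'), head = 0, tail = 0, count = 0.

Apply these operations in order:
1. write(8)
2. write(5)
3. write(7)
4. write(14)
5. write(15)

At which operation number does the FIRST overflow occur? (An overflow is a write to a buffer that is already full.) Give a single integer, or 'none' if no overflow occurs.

Answer: 4

Derivation:
After op 1 (write(8)): arr=[8 _ _] head=0 tail=1 count=1
After op 2 (write(5)): arr=[8 5 _] head=0 tail=2 count=2
After op 3 (write(7)): arr=[8 5 7] head=0 tail=0 count=3
After op 4 (write(14)): arr=[14 5 7] head=1 tail=1 count=3
After op 5 (write(15)): arr=[14 15 7] head=2 tail=2 count=3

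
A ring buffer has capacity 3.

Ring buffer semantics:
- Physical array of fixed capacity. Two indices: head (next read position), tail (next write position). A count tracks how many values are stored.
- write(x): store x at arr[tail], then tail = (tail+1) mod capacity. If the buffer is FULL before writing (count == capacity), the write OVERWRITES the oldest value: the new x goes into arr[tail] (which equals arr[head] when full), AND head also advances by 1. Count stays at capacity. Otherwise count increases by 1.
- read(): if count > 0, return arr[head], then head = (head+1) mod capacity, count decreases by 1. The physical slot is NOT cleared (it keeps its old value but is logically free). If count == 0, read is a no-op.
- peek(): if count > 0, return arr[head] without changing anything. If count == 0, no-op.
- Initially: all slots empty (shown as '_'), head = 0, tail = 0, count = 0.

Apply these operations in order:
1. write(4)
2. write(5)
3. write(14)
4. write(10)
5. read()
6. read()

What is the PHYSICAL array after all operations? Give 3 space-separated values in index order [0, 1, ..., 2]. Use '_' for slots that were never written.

Answer: 10 5 14

Derivation:
After op 1 (write(4)): arr=[4 _ _] head=0 tail=1 count=1
After op 2 (write(5)): arr=[4 5 _] head=0 tail=2 count=2
After op 3 (write(14)): arr=[4 5 14] head=0 tail=0 count=3
After op 4 (write(10)): arr=[10 5 14] head=1 tail=1 count=3
After op 5 (read()): arr=[10 5 14] head=2 tail=1 count=2
After op 6 (read()): arr=[10 5 14] head=0 tail=1 count=1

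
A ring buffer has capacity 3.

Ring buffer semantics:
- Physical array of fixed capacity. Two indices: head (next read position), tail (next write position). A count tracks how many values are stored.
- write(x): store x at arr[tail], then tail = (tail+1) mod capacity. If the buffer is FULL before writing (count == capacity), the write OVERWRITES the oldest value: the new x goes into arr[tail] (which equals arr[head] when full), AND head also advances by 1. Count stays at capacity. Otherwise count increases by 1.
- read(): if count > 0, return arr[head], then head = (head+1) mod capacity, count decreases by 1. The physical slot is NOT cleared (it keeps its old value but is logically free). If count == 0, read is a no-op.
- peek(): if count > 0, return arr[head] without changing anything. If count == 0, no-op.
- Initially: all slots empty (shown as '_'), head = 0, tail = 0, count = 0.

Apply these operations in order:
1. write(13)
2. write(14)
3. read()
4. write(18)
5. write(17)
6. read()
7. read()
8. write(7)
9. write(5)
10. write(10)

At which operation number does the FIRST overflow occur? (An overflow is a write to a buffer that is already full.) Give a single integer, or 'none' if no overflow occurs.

Answer: 10

Derivation:
After op 1 (write(13)): arr=[13 _ _] head=0 tail=1 count=1
After op 2 (write(14)): arr=[13 14 _] head=0 tail=2 count=2
After op 3 (read()): arr=[13 14 _] head=1 tail=2 count=1
After op 4 (write(18)): arr=[13 14 18] head=1 tail=0 count=2
After op 5 (write(17)): arr=[17 14 18] head=1 tail=1 count=3
After op 6 (read()): arr=[17 14 18] head=2 tail=1 count=2
After op 7 (read()): arr=[17 14 18] head=0 tail=1 count=1
After op 8 (write(7)): arr=[17 7 18] head=0 tail=2 count=2
After op 9 (write(5)): arr=[17 7 5] head=0 tail=0 count=3
After op 10 (write(10)): arr=[10 7 5] head=1 tail=1 count=3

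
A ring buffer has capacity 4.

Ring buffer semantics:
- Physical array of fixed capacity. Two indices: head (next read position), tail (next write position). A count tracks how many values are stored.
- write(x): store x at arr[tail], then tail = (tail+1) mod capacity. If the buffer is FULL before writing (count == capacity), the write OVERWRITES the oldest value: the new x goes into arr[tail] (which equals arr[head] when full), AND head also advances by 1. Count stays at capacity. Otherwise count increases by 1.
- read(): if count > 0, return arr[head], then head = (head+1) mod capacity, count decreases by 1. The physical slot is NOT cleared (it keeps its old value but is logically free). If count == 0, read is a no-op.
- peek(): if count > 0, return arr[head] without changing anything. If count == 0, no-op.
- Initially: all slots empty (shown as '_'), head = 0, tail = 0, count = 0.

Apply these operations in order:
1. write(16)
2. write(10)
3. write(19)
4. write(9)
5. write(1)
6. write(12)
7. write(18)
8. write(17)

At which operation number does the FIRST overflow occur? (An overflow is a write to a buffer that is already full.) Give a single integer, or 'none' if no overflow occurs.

Answer: 5

Derivation:
After op 1 (write(16)): arr=[16 _ _ _] head=0 tail=1 count=1
After op 2 (write(10)): arr=[16 10 _ _] head=0 tail=2 count=2
After op 3 (write(19)): arr=[16 10 19 _] head=0 tail=3 count=3
After op 4 (write(9)): arr=[16 10 19 9] head=0 tail=0 count=4
After op 5 (write(1)): arr=[1 10 19 9] head=1 tail=1 count=4
After op 6 (write(12)): arr=[1 12 19 9] head=2 tail=2 count=4
After op 7 (write(18)): arr=[1 12 18 9] head=3 tail=3 count=4
After op 8 (write(17)): arr=[1 12 18 17] head=0 tail=0 count=4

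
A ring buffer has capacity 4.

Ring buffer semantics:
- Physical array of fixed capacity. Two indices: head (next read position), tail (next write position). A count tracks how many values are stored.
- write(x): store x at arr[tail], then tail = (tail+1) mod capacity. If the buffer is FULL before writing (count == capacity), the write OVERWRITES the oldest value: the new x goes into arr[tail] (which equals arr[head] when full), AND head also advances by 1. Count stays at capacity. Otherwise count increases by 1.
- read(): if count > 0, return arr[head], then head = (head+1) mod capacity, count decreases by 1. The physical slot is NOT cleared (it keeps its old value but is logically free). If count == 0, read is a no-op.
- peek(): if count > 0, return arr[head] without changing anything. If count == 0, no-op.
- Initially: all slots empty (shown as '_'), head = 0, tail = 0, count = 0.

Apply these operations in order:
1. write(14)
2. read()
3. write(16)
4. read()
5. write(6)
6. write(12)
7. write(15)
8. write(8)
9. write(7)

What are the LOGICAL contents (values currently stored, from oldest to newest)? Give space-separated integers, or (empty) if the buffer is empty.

Answer: 12 15 8 7

Derivation:
After op 1 (write(14)): arr=[14 _ _ _] head=0 tail=1 count=1
After op 2 (read()): arr=[14 _ _ _] head=1 tail=1 count=0
After op 3 (write(16)): arr=[14 16 _ _] head=1 tail=2 count=1
After op 4 (read()): arr=[14 16 _ _] head=2 tail=2 count=0
After op 5 (write(6)): arr=[14 16 6 _] head=2 tail=3 count=1
After op 6 (write(12)): arr=[14 16 6 12] head=2 tail=0 count=2
After op 7 (write(15)): arr=[15 16 6 12] head=2 tail=1 count=3
After op 8 (write(8)): arr=[15 8 6 12] head=2 tail=2 count=4
After op 9 (write(7)): arr=[15 8 7 12] head=3 tail=3 count=4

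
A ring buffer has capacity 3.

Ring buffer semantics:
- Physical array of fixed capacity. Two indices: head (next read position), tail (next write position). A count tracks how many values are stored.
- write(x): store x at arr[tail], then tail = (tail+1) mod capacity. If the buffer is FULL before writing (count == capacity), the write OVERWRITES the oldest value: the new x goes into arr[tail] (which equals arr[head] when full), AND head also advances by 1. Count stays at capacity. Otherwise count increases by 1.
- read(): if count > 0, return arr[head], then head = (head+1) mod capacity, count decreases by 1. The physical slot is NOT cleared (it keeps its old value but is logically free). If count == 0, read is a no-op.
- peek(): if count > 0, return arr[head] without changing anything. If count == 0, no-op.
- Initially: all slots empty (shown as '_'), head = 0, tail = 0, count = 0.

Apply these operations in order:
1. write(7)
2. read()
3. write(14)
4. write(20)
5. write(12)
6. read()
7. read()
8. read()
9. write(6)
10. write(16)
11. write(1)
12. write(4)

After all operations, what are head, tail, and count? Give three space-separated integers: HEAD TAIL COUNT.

Answer: 2 2 3

Derivation:
After op 1 (write(7)): arr=[7 _ _] head=0 tail=1 count=1
After op 2 (read()): arr=[7 _ _] head=1 tail=1 count=0
After op 3 (write(14)): arr=[7 14 _] head=1 tail=2 count=1
After op 4 (write(20)): arr=[7 14 20] head=1 tail=0 count=2
After op 5 (write(12)): arr=[12 14 20] head=1 tail=1 count=3
After op 6 (read()): arr=[12 14 20] head=2 tail=1 count=2
After op 7 (read()): arr=[12 14 20] head=0 tail=1 count=1
After op 8 (read()): arr=[12 14 20] head=1 tail=1 count=0
After op 9 (write(6)): arr=[12 6 20] head=1 tail=2 count=1
After op 10 (write(16)): arr=[12 6 16] head=1 tail=0 count=2
After op 11 (write(1)): arr=[1 6 16] head=1 tail=1 count=3
After op 12 (write(4)): arr=[1 4 16] head=2 tail=2 count=3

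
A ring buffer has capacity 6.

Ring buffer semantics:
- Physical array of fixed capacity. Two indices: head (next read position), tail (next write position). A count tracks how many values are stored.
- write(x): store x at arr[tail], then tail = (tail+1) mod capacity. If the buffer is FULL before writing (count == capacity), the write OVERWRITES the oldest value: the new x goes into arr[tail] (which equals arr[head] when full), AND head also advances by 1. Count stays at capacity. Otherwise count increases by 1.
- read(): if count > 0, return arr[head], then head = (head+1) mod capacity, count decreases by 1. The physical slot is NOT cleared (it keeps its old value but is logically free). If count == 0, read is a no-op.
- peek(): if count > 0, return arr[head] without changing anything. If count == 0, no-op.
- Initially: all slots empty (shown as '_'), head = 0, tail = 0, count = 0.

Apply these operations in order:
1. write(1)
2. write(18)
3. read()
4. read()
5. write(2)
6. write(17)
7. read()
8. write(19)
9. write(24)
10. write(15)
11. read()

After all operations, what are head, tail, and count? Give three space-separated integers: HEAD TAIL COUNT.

Answer: 4 1 3

Derivation:
After op 1 (write(1)): arr=[1 _ _ _ _ _] head=0 tail=1 count=1
After op 2 (write(18)): arr=[1 18 _ _ _ _] head=0 tail=2 count=2
After op 3 (read()): arr=[1 18 _ _ _ _] head=1 tail=2 count=1
After op 4 (read()): arr=[1 18 _ _ _ _] head=2 tail=2 count=0
After op 5 (write(2)): arr=[1 18 2 _ _ _] head=2 tail=3 count=1
After op 6 (write(17)): arr=[1 18 2 17 _ _] head=2 tail=4 count=2
After op 7 (read()): arr=[1 18 2 17 _ _] head=3 tail=4 count=1
After op 8 (write(19)): arr=[1 18 2 17 19 _] head=3 tail=5 count=2
After op 9 (write(24)): arr=[1 18 2 17 19 24] head=3 tail=0 count=3
After op 10 (write(15)): arr=[15 18 2 17 19 24] head=3 tail=1 count=4
After op 11 (read()): arr=[15 18 2 17 19 24] head=4 tail=1 count=3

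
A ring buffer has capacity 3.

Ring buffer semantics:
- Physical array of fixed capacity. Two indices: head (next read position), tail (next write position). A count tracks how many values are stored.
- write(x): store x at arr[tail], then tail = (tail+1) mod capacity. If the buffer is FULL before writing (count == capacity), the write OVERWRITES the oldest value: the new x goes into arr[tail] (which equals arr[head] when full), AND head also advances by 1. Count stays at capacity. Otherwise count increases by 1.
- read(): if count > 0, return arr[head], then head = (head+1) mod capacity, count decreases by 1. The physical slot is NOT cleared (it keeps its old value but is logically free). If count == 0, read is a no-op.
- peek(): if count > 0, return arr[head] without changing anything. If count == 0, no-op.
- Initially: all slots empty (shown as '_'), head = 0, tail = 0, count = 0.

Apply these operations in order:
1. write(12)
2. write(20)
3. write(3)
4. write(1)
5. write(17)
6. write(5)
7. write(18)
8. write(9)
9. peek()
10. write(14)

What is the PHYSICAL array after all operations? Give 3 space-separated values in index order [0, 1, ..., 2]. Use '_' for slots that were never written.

After op 1 (write(12)): arr=[12 _ _] head=0 tail=1 count=1
After op 2 (write(20)): arr=[12 20 _] head=0 tail=2 count=2
After op 3 (write(3)): arr=[12 20 3] head=0 tail=0 count=3
After op 4 (write(1)): arr=[1 20 3] head=1 tail=1 count=3
After op 5 (write(17)): arr=[1 17 3] head=2 tail=2 count=3
After op 6 (write(5)): arr=[1 17 5] head=0 tail=0 count=3
After op 7 (write(18)): arr=[18 17 5] head=1 tail=1 count=3
After op 8 (write(9)): arr=[18 9 5] head=2 tail=2 count=3
After op 9 (peek()): arr=[18 9 5] head=2 tail=2 count=3
After op 10 (write(14)): arr=[18 9 14] head=0 tail=0 count=3

Answer: 18 9 14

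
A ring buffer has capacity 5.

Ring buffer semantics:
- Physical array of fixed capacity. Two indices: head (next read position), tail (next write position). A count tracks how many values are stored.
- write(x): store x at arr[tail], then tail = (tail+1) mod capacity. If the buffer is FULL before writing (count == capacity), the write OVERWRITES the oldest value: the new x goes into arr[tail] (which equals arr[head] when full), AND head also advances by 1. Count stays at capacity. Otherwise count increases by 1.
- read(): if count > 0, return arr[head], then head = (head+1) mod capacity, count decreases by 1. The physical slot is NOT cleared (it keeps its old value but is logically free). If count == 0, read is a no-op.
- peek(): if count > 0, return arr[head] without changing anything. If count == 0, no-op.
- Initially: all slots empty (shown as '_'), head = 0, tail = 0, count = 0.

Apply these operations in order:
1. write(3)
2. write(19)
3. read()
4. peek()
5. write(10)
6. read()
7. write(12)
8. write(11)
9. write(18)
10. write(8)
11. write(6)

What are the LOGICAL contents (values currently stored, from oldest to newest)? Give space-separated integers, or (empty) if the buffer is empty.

Answer: 12 11 18 8 6

Derivation:
After op 1 (write(3)): arr=[3 _ _ _ _] head=0 tail=1 count=1
After op 2 (write(19)): arr=[3 19 _ _ _] head=0 tail=2 count=2
After op 3 (read()): arr=[3 19 _ _ _] head=1 tail=2 count=1
After op 4 (peek()): arr=[3 19 _ _ _] head=1 tail=2 count=1
After op 5 (write(10)): arr=[3 19 10 _ _] head=1 tail=3 count=2
After op 6 (read()): arr=[3 19 10 _ _] head=2 tail=3 count=1
After op 7 (write(12)): arr=[3 19 10 12 _] head=2 tail=4 count=2
After op 8 (write(11)): arr=[3 19 10 12 11] head=2 tail=0 count=3
After op 9 (write(18)): arr=[18 19 10 12 11] head=2 tail=1 count=4
After op 10 (write(8)): arr=[18 8 10 12 11] head=2 tail=2 count=5
After op 11 (write(6)): arr=[18 8 6 12 11] head=3 tail=3 count=5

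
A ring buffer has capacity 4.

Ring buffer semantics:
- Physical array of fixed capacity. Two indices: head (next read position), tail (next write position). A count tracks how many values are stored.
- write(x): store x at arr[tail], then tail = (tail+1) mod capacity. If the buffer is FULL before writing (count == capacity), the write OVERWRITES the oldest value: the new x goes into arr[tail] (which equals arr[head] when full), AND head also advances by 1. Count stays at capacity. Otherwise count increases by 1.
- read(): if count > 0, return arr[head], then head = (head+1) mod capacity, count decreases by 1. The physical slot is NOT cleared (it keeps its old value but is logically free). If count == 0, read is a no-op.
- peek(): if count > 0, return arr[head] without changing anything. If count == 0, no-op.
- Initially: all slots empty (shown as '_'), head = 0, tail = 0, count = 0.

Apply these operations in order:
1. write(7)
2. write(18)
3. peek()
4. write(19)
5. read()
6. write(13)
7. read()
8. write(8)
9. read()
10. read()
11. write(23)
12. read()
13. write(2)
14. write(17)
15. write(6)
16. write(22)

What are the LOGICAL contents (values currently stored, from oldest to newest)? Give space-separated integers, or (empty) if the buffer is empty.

Answer: 2 17 6 22

Derivation:
After op 1 (write(7)): arr=[7 _ _ _] head=0 tail=1 count=1
After op 2 (write(18)): arr=[7 18 _ _] head=0 tail=2 count=2
After op 3 (peek()): arr=[7 18 _ _] head=0 tail=2 count=2
After op 4 (write(19)): arr=[7 18 19 _] head=0 tail=3 count=3
After op 5 (read()): arr=[7 18 19 _] head=1 tail=3 count=2
After op 6 (write(13)): arr=[7 18 19 13] head=1 tail=0 count=3
After op 7 (read()): arr=[7 18 19 13] head=2 tail=0 count=2
After op 8 (write(8)): arr=[8 18 19 13] head=2 tail=1 count=3
After op 9 (read()): arr=[8 18 19 13] head=3 tail=1 count=2
After op 10 (read()): arr=[8 18 19 13] head=0 tail=1 count=1
After op 11 (write(23)): arr=[8 23 19 13] head=0 tail=2 count=2
After op 12 (read()): arr=[8 23 19 13] head=1 tail=2 count=1
After op 13 (write(2)): arr=[8 23 2 13] head=1 tail=3 count=2
After op 14 (write(17)): arr=[8 23 2 17] head=1 tail=0 count=3
After op 15 (write(6)): arr=[6 23 2 17] head=1 tail=1 count=4
After op 16 (write(22)): arr=[6 22 2 17] head=2 tail=2 count=4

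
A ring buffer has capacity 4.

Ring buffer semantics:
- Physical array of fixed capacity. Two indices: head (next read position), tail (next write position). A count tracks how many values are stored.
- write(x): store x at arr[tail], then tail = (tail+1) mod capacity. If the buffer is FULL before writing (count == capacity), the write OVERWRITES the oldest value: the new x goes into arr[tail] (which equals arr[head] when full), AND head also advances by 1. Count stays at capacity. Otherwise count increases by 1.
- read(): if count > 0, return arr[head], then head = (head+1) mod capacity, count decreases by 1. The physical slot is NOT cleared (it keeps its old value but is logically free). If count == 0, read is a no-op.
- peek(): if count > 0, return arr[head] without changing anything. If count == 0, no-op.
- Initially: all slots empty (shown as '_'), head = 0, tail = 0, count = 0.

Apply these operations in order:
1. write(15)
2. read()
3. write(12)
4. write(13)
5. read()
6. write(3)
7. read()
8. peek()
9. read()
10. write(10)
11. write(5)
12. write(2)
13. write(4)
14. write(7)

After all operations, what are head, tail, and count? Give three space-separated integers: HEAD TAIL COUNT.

After op 1 (write(15)): arr=[15 _ _ _] head=0 tail=1 count=1
After op 2 (read()): arr=[15 _ _ _] head=1 tail=1 count=0
After op 3 (write(12)): arr=[15 12 _ _] head=1 tail=2 count=1
After op 4 (write(13)): arr=[15 12 13 _] head=1 tail=3 count=2
After op 5 (read()): arr=[15 12 13 _] head=2 tail=3 count=1
After op 6 (write(3)): arr=[15 12 13 3] head=2 tail=0 count=2
After op 7 (read()): arr=[15 12 13 3] head=3 tail=0 count=1
After op 8 (peek()): arr=[15 12 13 3] head=3 tail=0 count=1
After op 9 (read()): arr=[15 12 13 3] head=0 tail=0 count=0
After op 10 (write(10)): arr=[10 12 13 3] head=0 tail=1 count=1
After op 11 (write(5)): arr=[10 5 13 3] head=0 tail=2 count=2
After op 12 (write(2)): arr=[10 5 2 3] head=0 tail=3 count=3
After op 13 (write(4)): arr=[10 5 2 4] head=0 tail=0 count=4
After op 14 (write(7)): arr=[7 5 2 4] head=1 tail=1 count=4

Answer: 1 1 4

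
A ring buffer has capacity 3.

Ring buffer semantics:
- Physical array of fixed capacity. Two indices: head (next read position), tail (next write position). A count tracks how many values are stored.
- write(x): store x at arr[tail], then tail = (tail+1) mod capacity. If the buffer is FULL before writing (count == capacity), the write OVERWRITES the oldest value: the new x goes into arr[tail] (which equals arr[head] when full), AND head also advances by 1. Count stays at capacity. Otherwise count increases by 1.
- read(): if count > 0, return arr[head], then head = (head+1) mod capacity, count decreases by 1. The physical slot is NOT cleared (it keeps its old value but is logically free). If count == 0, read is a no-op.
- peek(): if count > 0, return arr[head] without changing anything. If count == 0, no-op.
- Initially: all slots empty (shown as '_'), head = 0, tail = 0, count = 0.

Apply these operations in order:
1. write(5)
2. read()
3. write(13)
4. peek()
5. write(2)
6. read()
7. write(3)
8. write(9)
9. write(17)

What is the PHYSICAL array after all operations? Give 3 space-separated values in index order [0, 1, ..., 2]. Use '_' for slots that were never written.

After op 1 (write(5)): arr=[5 _ _] head=0 tail=1 count=1
After op 2 (read()): arr=[5 _ _] head=1 tail=1 count=0
After op 3 (write(13)): arr=[5 13 _] head=1 tail=2 count=1
After op 4 (peek()): arr=[5 13 _] head=1 tail=2 count=1
After op 5 (write(2)): arr=[5 13 2] head=1 tail=0 count=2
After op 6 (read()): arr=[5 13 2] head=2 tail=0 count=1
After op 7 (write(3)): arr=[3 13 2] head=2 tail=1 count=2
After op 8 (write(9)): arr=[3 9 2] head=2 tail=2 count=3
After op 9 (write(17)): arr=[3 9 17] head=0 tail=0 count=3

Answer: 3 9 17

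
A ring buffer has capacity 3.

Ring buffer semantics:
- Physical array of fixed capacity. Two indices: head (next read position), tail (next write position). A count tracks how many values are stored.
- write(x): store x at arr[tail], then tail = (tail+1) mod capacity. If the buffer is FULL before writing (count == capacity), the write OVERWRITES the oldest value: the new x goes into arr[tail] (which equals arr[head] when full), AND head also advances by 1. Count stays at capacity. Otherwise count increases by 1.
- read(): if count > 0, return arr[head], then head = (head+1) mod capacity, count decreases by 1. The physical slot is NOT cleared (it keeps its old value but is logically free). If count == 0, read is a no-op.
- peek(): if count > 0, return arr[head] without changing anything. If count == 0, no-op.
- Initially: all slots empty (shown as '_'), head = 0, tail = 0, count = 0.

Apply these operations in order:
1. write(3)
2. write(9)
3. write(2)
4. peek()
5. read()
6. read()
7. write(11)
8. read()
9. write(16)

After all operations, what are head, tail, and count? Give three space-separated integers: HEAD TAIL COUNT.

After op 1 (write(3)): arr=[3 _ _] head=0 tail=1 count=1
After op 2 (write(9)): arr=[3 9 _] head=0 tail=2 count=2
After op 3 (write(2)): arr=[3 9 2] head=0 tail=0 count=3
After op 4 (peek()): arr=[3 9 2] head=0 tail=0 count=3
After op 5 (read()): arr=[3 9 2] head=1 tail=0 count=2
After op 6 (read()): arr=[3 9 2] head=2 tail=0 count=1
After op 7 (write(11)): arr=[11 9 2] head=2 tail=1 count=2
After op 8 (read()): arr=[11 9 2] head=0 tail=1 count=1
After op 9 (write(16)): arr=[11 16 2] head=0 tail=2 count=2

Answer: 0 2 2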